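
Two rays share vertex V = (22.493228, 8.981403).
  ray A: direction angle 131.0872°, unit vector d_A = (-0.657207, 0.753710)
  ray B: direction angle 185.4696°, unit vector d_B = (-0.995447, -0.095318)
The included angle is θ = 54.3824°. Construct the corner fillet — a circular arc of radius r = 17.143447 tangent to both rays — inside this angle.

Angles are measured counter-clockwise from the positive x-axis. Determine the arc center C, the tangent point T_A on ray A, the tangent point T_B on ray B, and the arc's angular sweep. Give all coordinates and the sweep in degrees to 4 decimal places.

bisector direction at 158.2784° = (-0.928993,0.370097)
center distance |VC| = r/sin(θ/2) = 17.143447/sin(27.1912°) = 37.516189
C = V + |VC|·bis = (-12.3591,22.8660)
T_A = V + ((C−V)·d_A)·d_A = V + 33.3701·d_A = (0.5621,34.1328)
T_B = V + ((C−V)·d_B)·d_B = V + 33.3701·d_B = (-10.7250,5.8006)
sweep = 180° − θ = 125.6176°

center=(-12.3591,22.8660) T_A=(0.5621,34.1328) T_B=(-10.7250,5.8006) sweep=125.6176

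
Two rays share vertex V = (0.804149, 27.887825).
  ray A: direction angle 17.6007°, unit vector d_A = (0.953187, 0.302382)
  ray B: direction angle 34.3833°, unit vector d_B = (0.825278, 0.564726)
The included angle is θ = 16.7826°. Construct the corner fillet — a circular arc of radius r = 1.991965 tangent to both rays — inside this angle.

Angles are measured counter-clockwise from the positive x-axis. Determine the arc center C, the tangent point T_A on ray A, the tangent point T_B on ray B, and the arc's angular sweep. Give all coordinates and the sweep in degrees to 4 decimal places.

center=(13.0734,33.8698) T_A=(13.6757,31.9711) T_B=(11.9485,35.5137) sweep=163.2174

bisector direction at 25.9920° = (0.898855,0.438246)
center distance |VC| = r/sin(θ/2) = 1.991965/sin(8.3913°) = 13.649877
C = V + |VC|·bis = (13.0734,33.8698)
T_A = V + ((C−V)·d_A)·d_A = V + 13.5037·d_A = (13.6757,31.9711)
T_B = V + ((C−V)·d_B)·d_B = V + 13.5037·d_B = (11.9485,35.5137)
sweep = 180° − θ = 163.2174°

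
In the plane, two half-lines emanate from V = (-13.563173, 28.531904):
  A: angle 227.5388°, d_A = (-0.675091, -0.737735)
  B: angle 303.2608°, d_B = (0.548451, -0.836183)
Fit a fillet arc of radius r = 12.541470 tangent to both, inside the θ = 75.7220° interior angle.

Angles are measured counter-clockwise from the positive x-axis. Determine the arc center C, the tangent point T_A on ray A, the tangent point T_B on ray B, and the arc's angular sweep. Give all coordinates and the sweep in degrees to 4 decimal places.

bisector direction at 265.3998° = (-0.080202,-0.996779)
center distance |VC| = r/sin(θ/2) = 12.541470/sin(37.8610°) = 20.434235
C = V + |VC|·bis = (-15.2020,8.1635)
T_A = V + ((C−V)·d_A)·d_A = V + 16.1329·d_A = (-24.4543,16.6301)
T_B = V + ((C−V)·d_B)·d_B = V + 16.1329·d_B = (-4.7151,15.0419)
sweep = 180° − θ = 104.2780°

center=(-15.2020,8.1635) T_A=(-24.4543,16.6301) T_B=(-4.7151,15.0419) sweep=104.2780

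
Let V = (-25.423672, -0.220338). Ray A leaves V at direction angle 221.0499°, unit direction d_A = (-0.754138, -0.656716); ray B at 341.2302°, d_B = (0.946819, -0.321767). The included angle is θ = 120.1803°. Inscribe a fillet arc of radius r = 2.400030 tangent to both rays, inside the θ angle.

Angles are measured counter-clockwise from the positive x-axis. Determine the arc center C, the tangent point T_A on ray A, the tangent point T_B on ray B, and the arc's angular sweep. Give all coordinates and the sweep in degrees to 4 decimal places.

bisector direction at 281.1401° = (0.193208,-0.981158)
center distance |VC| = r/sin(θ/2) = 2.400030/sin(60.0902°) = 2.768804
C = V + |VC|·bis = (-24.8887,-2.9370)
T_A = V + ((C−V)·d_A)·d_A = V + 1.3806·d_A = (-26.4649,-1.1270)
T_B = V + ((C−V)·d_B)·d_B = V + 1.3806·d_B = (-24.1165,-0.6646)
sweep = 180° − θ = 59.8197°

center=(-24.8887,-2.9370) T_A=(-26.4649,-1.1270) T_B=(-24.1165,-0.6646) sweep=59.8197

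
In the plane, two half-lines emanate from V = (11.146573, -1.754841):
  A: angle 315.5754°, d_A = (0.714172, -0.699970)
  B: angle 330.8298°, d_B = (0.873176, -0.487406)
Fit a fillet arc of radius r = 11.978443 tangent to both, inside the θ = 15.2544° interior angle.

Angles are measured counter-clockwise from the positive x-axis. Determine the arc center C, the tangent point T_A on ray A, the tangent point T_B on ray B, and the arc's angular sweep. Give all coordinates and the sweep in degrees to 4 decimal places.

center=(83.4140,-55.8127) T_A=(75.0295,-64.3674) T_B=(89.2524,-45.3534) sweep=164.7456

bisector direction at 323.2026° = (0.800759,-0.598987)
center distance |VC| = r/sin(θ/2) = 11.978443/sin(7.6272°) = 90.248773
C = V + |VC|·bis = (83.4140,-55.8127)
T_A = V + ((C−V)·d_A)·d_A = V + 89.4503·d_A = (75.0295,-64.3674)
T_B = V + ((C−V)·d_B)·d_B = V + 89.4503·d_B = (89.2524,-45.3534)
sweep = 180° − θ = 164.7456°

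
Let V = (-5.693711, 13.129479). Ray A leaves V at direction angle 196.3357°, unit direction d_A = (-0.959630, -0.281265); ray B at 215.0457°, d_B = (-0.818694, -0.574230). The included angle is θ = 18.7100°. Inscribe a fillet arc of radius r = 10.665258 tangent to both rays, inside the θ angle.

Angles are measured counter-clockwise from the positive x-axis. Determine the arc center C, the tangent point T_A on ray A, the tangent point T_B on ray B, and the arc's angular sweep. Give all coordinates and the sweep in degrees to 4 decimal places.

center=(-64.8196,-15.3141) T_A=(-67.8193,-5.0793) T_B=(-58.6953,-24.0456) sweep=161.2900

bisector direction at 205.6907° = (-0.901147,-0.433513)
center distance |VC| = r/sin(θ/2) = 10.665258/sin(9.3550°) = 65.611741
C = V + |VC|·bis = (-64.8196,-15.3141)
T_A = V + ((C−V)·d_A)·d_A = V + 64.7391·d_A = (-67.8193,-5.0793)
T_B = V + ((C−V)·d_B)·d_B = V + 64.7391·d_B = (-58.6953,-24.0456)
sweep = 180° − θ = 161.2900°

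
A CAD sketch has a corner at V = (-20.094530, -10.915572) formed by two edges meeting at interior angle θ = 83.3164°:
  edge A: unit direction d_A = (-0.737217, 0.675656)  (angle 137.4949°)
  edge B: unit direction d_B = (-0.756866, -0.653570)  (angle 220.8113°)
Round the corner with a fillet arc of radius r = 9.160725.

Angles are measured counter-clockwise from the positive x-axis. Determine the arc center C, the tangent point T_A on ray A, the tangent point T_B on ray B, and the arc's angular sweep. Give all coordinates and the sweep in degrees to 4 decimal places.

center=(-33.8751,-10.7119) T_A=(-27.6856,-3.9584) T_B=(-27.8879,-17.6453) sweep=96.6836

bisector direction at 179.1531° = (-0.999891,0.014781)
center distance |VC| = r/sin(θ/2) = 9.160725/sin(41.6582°) = 13.782045
C = V + |VC|·bis = (-33.8751,-10.7119)
T_A = V + ((C−V)·d_A)·d_A = V + 10.2969·d_A = (-27.6856,-3.9584)
T_B = V + ((C−V)·d_B)·d_B = V + 10.2969·d_B = (-27.8879,-17.6453)
sweep = 180° − θ = 96.6836°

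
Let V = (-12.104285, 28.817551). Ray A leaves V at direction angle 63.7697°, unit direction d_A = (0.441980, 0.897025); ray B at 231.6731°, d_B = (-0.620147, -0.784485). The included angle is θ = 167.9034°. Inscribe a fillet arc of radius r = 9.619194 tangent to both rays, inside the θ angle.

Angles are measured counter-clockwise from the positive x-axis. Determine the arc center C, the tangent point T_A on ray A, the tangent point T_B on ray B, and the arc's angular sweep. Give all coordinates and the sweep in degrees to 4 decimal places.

bisector direction at 147.7214° = (-0.845461,0.534037)
center distance |VC| = r/sin(θ/2) = 9.619194/sin(83.9517°) = 9.673040
C = V + |VC|·bis = (-20.2825,33.9833)
T_A = V + ((C−V)·d_A)·d_A = V + 1.0192·d_A = (-11.6538,29.7318)
T_B = V + ((C−V)·d_B)·d_B = V + 1.0192·d_B = (-12.7363,28.0180)
sweep = 180° − θ = 12.0966°

center=(-20.2825,33.9833) T_A=(-11.6538,29.7318) T_B=(-12.7363,28.0180) sweep=12.0966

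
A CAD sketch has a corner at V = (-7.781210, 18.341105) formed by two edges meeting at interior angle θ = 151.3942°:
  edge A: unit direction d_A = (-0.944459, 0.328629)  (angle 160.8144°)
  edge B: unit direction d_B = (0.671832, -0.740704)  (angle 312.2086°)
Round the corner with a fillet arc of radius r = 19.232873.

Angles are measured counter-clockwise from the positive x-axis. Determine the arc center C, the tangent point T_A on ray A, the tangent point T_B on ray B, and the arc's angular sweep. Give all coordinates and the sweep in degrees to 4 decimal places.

bisector direction at 236.5115° = (-0.551770,-0.833997)
center distance |VC| = r/sin(θ/2) = 19.232873/sin(75.6971°) = 19.848100
C = V + |VC|·bis = (-18.7328,1.7879)
T_A = V + ((C−V)·d_A)·d_A = V + 4.9034·d_A = (-12.4123,19.9525)
T_B = V + ((C−V)·d_B)·d_B = V + 4.9034·d_B = (-4.4869,14.7091)
sweep = 180° − θ = 28.6058°

center=(-18.7328,1.7879) T_A=(-12.4123,19.9525) T_B=(-4.4869,14.7091) sweep=28.6058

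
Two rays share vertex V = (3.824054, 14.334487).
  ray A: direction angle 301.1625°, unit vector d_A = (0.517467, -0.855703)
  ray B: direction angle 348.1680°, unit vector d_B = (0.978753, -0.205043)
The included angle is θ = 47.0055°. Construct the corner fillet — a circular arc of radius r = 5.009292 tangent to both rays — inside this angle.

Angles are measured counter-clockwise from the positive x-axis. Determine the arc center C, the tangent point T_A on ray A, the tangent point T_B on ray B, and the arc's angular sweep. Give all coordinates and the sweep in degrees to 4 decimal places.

bisector direction at 324.6653° = (0.815787,-0.578353)
center distance |VC| = r/sin(θ/2) = 5.009292/sin(23.5027°) = 12.561131
C = V + |VC|·bis = (14.0713,7.0697)
T_A = V + ((C−V)·d_A)·d_A = V + 11.5191·d_A = (9.7848,4.4776)
T_B = V + ((C−V)·d_B)·d_B = V + 11.5191·d_B = (15.0984,11.9726)
sweep = 180° − θ = 132.9945°

center=(14.0713,7.0697) T_A=(9.7848,4.4776) T_B=(15.0984,11.9726) sweep=132.9945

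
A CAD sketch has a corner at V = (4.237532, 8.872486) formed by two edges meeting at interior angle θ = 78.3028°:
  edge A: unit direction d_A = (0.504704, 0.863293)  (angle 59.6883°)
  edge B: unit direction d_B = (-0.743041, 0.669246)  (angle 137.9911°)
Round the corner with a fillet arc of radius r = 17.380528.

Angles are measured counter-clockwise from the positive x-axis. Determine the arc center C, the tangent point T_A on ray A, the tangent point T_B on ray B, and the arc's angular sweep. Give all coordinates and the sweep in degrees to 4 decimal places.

bisector direction at 98.8397° = (-0.153671,0.988122)
center distance |VC| = r/sin(θ/2) = 17.380528/sin(39.1514°) = 27.528201
C = V + |VC|·bis = (0.0073,36.0737)
T_A = V + ((C−V)·d_A)·d_A = V + 21.3476·d_A = (15.0117,27.3017)
T_B = V + ((C−V)·d_B)·d_B = V + 21.3476·d_B = (-11.6246,23.1593)
sweep = 180° − θ = 101.6972°

center=(0.0073,36.0737) T_A=(15.0117,27.3017) T_B=(-11.6246,23.1593) sweep=101.6972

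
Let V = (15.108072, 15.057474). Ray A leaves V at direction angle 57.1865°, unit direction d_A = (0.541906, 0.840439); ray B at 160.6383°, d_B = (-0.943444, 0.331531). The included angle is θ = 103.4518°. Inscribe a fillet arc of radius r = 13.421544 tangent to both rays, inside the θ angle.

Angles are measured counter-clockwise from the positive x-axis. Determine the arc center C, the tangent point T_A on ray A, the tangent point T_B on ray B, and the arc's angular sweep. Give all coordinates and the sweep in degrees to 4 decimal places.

bisector direction at 108.9124° = (-0.324122,0.946015)
center distance |VC| = r/sin(θ/2) = 13.421544/sin(51.7259°) = 17.096279
C = V + |VC|·bis = (9.5668,31.2308)
T_A = V + ((C−V)·d_A)·d_A = V + 10.5898·d_A = (20.8468,23.9576)
T_B = V + ((C−V)·d_B)·d_B = V + 10.5898·d_B = (5.1171,18.5683)
sweep = 180° − θ = 76.5482°

center=(9.5668,31.2308) T_A=(20.8468,23.9576) T_B=(5.1171,18.5683) sweep=76.5482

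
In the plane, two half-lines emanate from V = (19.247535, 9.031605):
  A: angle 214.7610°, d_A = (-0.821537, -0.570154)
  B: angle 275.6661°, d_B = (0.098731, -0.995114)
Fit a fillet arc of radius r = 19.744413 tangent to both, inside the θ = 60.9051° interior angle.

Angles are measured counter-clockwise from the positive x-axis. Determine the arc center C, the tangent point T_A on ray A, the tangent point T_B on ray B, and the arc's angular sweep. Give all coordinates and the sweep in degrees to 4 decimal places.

center=(2.9153,-26.3366) T_A=(-8.3421,-10.1159) T_B=(22.5632,-24.3872) sweep=119.0949

bisector direction at 245.2135° = (-0.419237,-0.907877)
center distance |VC| = r/sin(θ/2) = 19.744413/sin(30.4525°) = 38.957091
C = V + |VC|·bis = (2.9153,-26.3366)
T_A = V + ((C−V)·d_A)·d_A = V + 33.5829·d_A = (-8.3421,-10.1159)
T_B = V + ((C−V)·d_B)·d_B = V + 33.5829·d_B = (22.5632,-24.3872)
sweep = 180° − θ = 119.0949°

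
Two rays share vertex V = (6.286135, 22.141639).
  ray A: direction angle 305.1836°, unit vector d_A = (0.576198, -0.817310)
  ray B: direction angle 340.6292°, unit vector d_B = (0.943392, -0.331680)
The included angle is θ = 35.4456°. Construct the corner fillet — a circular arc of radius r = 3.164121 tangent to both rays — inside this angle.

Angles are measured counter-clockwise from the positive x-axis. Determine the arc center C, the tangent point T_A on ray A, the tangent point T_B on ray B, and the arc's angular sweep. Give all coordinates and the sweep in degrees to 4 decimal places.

center=(14.5771,15.8727) T_A=(11.9910,14.0495) T_B=(15.6266,18.8577) sweep=144.5544

bisector direction at 322.9064° = (0.797651,-0.603119)
center distance |VC| = r/sin(θ/2) = 3.164121/sin(17.7228°) = 10.394201
C = V + |VC|·bis = (14.5771,15.8727)
T_A = V + ((C−V)·d_A)·d_A = V + 9.9009·d_A = (11.9910,14.0495)
T_B = V + ((C−V)·d_B)·d_B = V + 9.9009·d_B = (15.6266,18.8577)
sweep = 180° − θ = 144.5544°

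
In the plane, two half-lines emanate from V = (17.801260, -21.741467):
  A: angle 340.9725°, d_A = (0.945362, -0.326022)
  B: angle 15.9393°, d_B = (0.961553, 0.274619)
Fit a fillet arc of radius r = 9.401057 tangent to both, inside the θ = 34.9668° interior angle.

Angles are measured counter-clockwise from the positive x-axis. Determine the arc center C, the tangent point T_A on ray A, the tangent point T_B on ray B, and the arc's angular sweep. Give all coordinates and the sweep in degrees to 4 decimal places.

center=(49.0820,-22.5847) T_A=(46.0170,-31.4721) T_B=(46.5002,-13.5451) sweep=145.0332

bisector direction at 358.4559° = (0.999637,-0.026946)
center distance |VC| = r/sin(θ/2) = 9.401057/sin(17.4834°) = 31.292060
C = V + |VC|·bis = (49.0820,-22.5847)
T_A = V + ((C−V)·d_A)·d_A = V + 29.8465·d_A = (46.0170,-31.4721)
T_B = V + ((C−V)·d_B)·d_B = V + 29.8465·d_B = (46.5002,-13.5451)
sweep = 180° − θ = 145.0332°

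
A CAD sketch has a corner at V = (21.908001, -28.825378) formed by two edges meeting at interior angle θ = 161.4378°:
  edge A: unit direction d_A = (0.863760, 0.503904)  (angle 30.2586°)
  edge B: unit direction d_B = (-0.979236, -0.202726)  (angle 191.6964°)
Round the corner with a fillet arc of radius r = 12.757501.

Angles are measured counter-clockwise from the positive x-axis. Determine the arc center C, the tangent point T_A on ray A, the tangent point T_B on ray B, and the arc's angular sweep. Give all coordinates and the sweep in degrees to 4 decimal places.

bisector direction at 110.9775° = (-0.358001,0.933721)
center distance |VC| = r/sin(θ/2) = 12.757501/sin(80.7189°) = 12.926725
C = V + |VC|·bis = (17.2802,-16.7554)
T_A = V + ((C−V)·d_A)·d_A = V + 2.0848·d_A = (23.7088,-27.7748)
T_B = V + ((C−V)·d_B)·d_B = V + 2.0848·d_B = (19.8665,-29.2480)
sweep = 180° − θ = 18.5622°

center=(17.2802,-16.7554) T_A=(23.7088,-27.7748) T_B=(19.8665,-29.2480) sweep=18.5622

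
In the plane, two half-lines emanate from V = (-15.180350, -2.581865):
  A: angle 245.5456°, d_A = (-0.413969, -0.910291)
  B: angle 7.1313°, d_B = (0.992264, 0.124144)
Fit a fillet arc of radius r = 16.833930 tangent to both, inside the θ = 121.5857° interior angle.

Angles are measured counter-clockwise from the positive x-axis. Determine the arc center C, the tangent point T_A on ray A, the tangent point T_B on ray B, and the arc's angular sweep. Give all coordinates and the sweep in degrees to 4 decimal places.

bisector direction at 306.3385° = (0.592554,-0.805531)
center distance |VC| = r/sin(θ/2) = 16.833930/sin(60.7929°) = 19.285919
C = V + |VC|·bis = (-3.7524,-18.1173)
T_A = V + ((C−V)·d_A)·d_A = V + 9.4109·d_A = (-19.0762,-11.1485)
T_B = V + ((C−V)·d_B)·d_B = V + 9.4109·d_B = (-5.8422,-1.4136)
sweep = 180° − θ = 58.4143°

center=(-3.7524,-18.1173) T_A=(-19.0762,-11.1485) T_B=(-5.8422,-1.4136) sweep=58.4143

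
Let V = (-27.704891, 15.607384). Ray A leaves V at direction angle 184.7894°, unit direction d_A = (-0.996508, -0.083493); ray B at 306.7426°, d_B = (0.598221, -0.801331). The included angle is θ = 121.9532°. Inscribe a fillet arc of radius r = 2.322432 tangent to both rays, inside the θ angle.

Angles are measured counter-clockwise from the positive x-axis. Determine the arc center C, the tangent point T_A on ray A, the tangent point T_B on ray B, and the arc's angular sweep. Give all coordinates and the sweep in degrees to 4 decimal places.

bisector direction at 245.7660° = (-0.410464,-0.911877)
center distance |VC| = r/sin(θ/2) = 2.322432/sin(60.9766°) = 2.655964
C = V + |VC|·bis = (-28.7951,13.1855)
T_A = V + ((C−V)·d_A)·d_A = V + 1.2886·d_A = (-28.9890,15.4998)
T_B = V + ((C−V)·d_B)·d_B = V + 1.2886·d_B = (-26.9340,14.5748)
sweep = 180° − θ = 58.0468°

center=(-28.7951,13.1855) T_A=(-28.9890,15.4998) T_B=(-26.9340,14.5748) sweep=58.0468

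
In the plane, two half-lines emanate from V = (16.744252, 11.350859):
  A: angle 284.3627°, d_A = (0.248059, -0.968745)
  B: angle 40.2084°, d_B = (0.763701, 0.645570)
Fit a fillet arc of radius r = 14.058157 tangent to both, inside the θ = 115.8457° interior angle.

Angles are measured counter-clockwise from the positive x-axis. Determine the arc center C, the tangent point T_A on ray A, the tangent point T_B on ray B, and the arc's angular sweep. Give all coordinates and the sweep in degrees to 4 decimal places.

center=(32.5486,6.3026) T_A=(18.9299,2.8154) T_B=(23.4731,17.0389) sweep=64.1543

bisector direction at 342.2856° = (0.952585,-0.304273)
center distance |VC| = r/sin(θ/2) = 14.058157/sin(57.9228°) = 16.591050
C = V + |VC|·bis = (32.5486,6.3026)
T_A = V + ((C−V)·d_A)·d_A = V + 8.8109·d_A = (18.9299,2.8154)
T_B = V + ((C−V)·d_B)·d_B = V + 8.8109·d_B = (23.4731,17.0389)
sweep = 180° − θ = 64.1543°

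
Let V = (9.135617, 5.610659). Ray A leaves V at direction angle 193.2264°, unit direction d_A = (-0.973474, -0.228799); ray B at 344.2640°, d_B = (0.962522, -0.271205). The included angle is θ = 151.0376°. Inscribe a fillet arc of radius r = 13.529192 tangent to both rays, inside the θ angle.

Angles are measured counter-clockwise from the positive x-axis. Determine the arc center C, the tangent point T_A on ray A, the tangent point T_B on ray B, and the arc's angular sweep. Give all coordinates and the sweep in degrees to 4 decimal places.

center=(8.8296,-8.3591) T_A=(5.7342,4.8112) T_B=(12.4988,4.6630) sweep=28.9624

bisector direction at 268.7452° = (-0.021899,-0.999760)
center distance |VC| = r/sin(θ/2) = 13.529192/sin(75.5188°) = 13.973122
C = V + |VC|·bis = (8.8296,-8.3591)
T_A = V + ((C−V)·d_A)·d_A = V + 3.4942·d_A = (5.7342,4.8112)
T_B = V + ((C−V)·d_B)·d_B = V + 3.4942·d_B = (12.4988,4.6630)
sweep = 180° − θ = 28.9624°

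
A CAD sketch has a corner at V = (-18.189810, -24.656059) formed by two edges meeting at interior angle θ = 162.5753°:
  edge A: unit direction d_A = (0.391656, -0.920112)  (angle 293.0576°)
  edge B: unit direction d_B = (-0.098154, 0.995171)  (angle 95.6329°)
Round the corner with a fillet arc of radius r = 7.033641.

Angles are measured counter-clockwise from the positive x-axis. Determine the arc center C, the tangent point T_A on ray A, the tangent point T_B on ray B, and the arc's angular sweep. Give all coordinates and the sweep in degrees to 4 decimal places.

center=(-11.2959,-22.8930) T_A=(-17.7677,-25.6478) T_B=(-18.2956,-23.5834) sweep=17.4247

bisector direction at 14.3452° = (0.968820,0.247764)
center distance |VC| = r/sin(θ/2) = 7.033641/sin(81.2876°) = 7.115748
C = V + |VC|·bis = (-11.2959,-22.8930)
T_A = V + ((C−V)·d_A)·d_A = V + 1.0778·d_A = (-17.7677,-25.6478)
T_B = V + ((C−V)·d_B)·d_B = V + 1.0778·d_B = (-18.2956,-23.5834)
sweep = 180° − θ = 17.4247°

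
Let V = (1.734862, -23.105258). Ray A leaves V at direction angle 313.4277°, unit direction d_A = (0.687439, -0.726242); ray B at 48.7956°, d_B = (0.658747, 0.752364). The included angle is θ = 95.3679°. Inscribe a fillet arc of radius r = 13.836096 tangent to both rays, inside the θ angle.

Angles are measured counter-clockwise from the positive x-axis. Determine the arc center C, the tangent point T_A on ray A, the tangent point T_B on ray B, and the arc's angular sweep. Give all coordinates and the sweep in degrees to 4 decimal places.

bisector direction at 1.1117° = (0.999812,0.019401)
center distance |VC| = r/sin(θ/2) = 13.836096/sin(47.6840°) = 18.711523
C = V + |VC|·bis = (20.4429,-22.7422)
T_A = V + ((C−V)·d_A)·d_A = V + 12.5970·d_A = (10.3945,-32.2537)
T_B = V + ((C−V)·d_B)·d_B = V + 12.5970·d_B = (10.0331,-13.6278)
sweep = 180° − θ = 84.6321°

center=(20.4429,-22.7422) T_A=(10.3945,-32.2537) T_B=(10.0331,-13.6278) sweep=84.6321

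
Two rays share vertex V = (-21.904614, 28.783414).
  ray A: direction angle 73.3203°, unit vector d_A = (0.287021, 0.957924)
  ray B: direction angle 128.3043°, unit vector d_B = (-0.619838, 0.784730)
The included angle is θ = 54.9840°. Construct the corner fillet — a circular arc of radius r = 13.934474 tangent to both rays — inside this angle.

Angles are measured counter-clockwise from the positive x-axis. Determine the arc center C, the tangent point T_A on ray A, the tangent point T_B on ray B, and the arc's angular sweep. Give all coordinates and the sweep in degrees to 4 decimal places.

bisector direction at 100.8123° = (-0.187592,0.982247)
center distance |VC| = r/sin(θ/2) = 13.934474/sin(27.4920°) = 30.185716
C = V + |VC|·bis = (-27.5672,58.4332)
T_A = V + ((C−V)·d_A)·d_A = V + 26.7770·d_A = (-14.2190,54.4338)
T_B = V + ((C−V)·d_B)·d_B = V + 26.7770·d_B = (-38.5020,49.7961)
sweep = 180° − θ = 125.0160°

center=(-27.5672,58.4332) T_A=(-14.2190,54.4338) T_B=(-38.5020,49.7961) sweep=125.0160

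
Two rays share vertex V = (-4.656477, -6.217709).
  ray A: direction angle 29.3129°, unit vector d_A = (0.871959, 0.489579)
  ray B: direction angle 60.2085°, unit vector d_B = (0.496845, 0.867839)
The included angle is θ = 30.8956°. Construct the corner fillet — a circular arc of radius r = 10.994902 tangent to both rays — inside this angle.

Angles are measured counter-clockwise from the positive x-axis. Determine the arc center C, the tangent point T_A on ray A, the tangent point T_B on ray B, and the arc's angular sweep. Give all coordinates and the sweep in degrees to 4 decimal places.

center=(24.6533,22.8483) T_A=(30.0362,13.2612) T_B=(15.1115,28.3111) sweep=149.1044

bisector direction at 44.7607° = (0.710054,0.704147)
center distance |VC| = r/sin(θ/2) = 10.994902/sin(15.4478°) = 41.278300
C = V + |VC|·bis = (24.6533,22.8483)
T_A = V + ((C−V)·d_A)·d_A = V + 39.7871·d_A = (30.0362,13.2612)
T_B = V + ((C−V)·d_B)·d_B = V + 39.7871·d_B = (15.1115,28.3111)
sweep = 180° − θ = 149.1044°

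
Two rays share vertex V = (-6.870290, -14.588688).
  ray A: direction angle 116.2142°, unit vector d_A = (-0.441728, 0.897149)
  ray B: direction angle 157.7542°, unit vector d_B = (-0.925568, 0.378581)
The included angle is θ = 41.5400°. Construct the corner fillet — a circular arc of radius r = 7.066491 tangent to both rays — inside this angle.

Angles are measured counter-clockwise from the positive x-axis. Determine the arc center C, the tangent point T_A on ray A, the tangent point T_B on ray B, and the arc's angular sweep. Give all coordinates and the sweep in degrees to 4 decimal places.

bisector direction at 136.9842° = (-0.731166,0.682200)
center distance |VC| = r/sin(θ/2) = 7.066491/sin(20.7700°) = 19.927083
C = V + |VC|·bis = (-21.4403,-0.9944)
T_A = V + ((C−V)·d_A)·d_A = V + 18.6321·d_A = (-15.1006,2.1270)
T_B = V + ((C−V)·d_B)·d_B = V + 18.6321·d_B = (-24.1155,-7.5350)
sweep = 180° − θ = 138.4600°

center=(-21.4403,-0.9944) T_A=(-15.1006,2.1270) T_B=(-24.1155,-7.5350) sweep=138.4600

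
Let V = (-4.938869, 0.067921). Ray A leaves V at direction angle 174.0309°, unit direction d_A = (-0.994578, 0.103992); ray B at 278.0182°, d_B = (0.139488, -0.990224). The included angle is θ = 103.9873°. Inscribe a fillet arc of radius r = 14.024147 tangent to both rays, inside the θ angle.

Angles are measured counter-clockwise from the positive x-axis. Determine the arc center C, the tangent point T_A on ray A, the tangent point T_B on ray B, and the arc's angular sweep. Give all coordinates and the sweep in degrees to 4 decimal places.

bisector direction at 226.0246° = (-0.694350,-0.719637)
center distance |VC| = r/sin(θ/2) = 14.024147/sin(51.9937°) = 17.798439
C = V + |VC|·bis = (-17.2972,-12.7405)
T_A = V + ((C−V)·d_A)·d_A = V + 10.9594·d_A = (-15.8388,1.2076)
T_B = V + ((C−V)·d_B)·d_B = V + 10.9594·d_B = (-3.4102,-10.7843)
sweep = 180° − θ = 76.0127°

center=(-17.2972,-12.7405) T_A=(-15.8388,1.2076) T_B=(-3.4102,-10.7843) sweep=76.0127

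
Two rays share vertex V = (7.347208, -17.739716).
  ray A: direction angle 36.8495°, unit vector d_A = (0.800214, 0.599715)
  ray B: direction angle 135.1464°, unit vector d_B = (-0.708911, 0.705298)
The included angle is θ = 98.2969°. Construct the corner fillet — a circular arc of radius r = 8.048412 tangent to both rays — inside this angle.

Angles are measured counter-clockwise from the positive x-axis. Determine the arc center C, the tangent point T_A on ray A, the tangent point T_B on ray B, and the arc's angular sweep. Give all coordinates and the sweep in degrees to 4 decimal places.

bisector direction at 85.9980° = (0.069792,0.997562)
center distance |VC| = r/sin(θ/2) = 8.048412/sin(49.1484°) = 10.640321
C = V + |VC|·bis = (8.0898,-7.1253)
T_A = V + ((C−V)·d_A)·d_A = V + 6.9598·d_A = (12.9166,-13.5658)
T_B = V + ((C−V)·d_B)·d_B = V + 6.9598·d_B = (2.4133,-12.8310)
sweep = 180° − θ = 81.7031°

center=(8.0898,-7.1253) T_A=(12.9166,-13.5658) T_B=(2.4133,-12.8310) sweep=81.7031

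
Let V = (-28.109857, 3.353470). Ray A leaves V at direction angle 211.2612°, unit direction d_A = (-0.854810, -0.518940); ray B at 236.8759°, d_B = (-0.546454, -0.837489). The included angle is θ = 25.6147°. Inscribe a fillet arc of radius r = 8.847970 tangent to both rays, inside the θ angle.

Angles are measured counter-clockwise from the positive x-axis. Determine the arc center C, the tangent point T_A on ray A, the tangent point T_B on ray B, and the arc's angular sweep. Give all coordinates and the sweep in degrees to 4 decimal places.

bisector direction at 224.0685° = (-0.718508,-0.695519)
center distance |VC| = r/sin(θ/2) = 8.847970/sin(12.8073°) = 39.914408
C = V + |VC|·bis = (-56.7887,-24.4077)
T_A = V + ((C−V)·d_A)·d_A = V + 38.9214·d_A = (-61.3803,-16.8444)
T_B = V + ((C−V)·d_B)·d_B = V + 38.9214·d_B = (-49.3786,-29.2428)
sweep = 180° − θ = 154.3853°

center=(-56.7887,-24.4077) T_A=(-61.3803,-16.8444) T_B=(-49.3786,-29.2428) sweep=154.3853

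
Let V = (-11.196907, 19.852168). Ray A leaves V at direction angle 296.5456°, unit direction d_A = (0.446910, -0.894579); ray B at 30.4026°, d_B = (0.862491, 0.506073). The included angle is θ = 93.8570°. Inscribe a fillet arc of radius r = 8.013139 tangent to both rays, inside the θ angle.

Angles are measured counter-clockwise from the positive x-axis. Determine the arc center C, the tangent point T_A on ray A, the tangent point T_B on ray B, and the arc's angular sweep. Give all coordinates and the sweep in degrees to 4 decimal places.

center=(-0.6807,16.7319) T_A=(-7.8491,13.1508) T_B=(-4.7359,23.6432) sweep=86.1430

bisector direction at 343.4741° = (0.958691,-0.284449)
center distance |VC| = r/sin(θ/2) = 8.013139/sin(46.9285°) = 10.969359
C = V + |VC|·bis = (-0.6807,16.7319)
T_A = V + ((C−V)·d_A)·d_A = V + 7.4911·d_A = (-7.8491,13.1508)
T_B = V + ((C−V)·d_B)·d_B = V + 7.4911·d_B = (-4.7359,23.6432)
sweep = 180° − θ = 86.1430°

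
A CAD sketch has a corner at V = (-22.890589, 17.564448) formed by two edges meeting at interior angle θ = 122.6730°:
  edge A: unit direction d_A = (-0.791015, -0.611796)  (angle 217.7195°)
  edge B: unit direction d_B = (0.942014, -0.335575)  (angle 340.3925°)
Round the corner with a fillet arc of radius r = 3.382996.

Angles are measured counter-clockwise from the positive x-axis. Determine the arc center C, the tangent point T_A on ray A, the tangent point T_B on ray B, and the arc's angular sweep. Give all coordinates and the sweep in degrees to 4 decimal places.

bisector direction at 279.0560° = (0.157400,-0.987535)
center distance |VC| = r/sin(θ/2) = 3.382996/sin(61.3365°) = 3.855477
C = V + |VC|·bis = (-22.2837,13.7570)
T_A = V + ((C−V)·d_A)·d_A = V + 1.8493·d_A = (-24.3534,16.4330)
T_B = V + ((C−V)·d_B)·d_B = V + 1.8493·d_B = (-21.1485,16.9439)
sweep = 180° − θ = 57.3270°

center=(-22.2837,13.7570) T_A=(-24.3534,16.4330) T_B=(-21.1485,16.9439) sweep=57.3270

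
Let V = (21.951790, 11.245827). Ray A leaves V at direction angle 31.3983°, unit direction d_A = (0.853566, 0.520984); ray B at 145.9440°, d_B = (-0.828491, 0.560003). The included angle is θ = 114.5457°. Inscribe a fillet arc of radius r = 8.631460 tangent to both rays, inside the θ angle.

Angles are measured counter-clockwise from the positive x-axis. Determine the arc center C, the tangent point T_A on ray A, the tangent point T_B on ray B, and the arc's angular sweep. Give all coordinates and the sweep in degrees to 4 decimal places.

bisector direction at 88.6711° = (0.023191,0.999731)
center distance |VC| = r/sin(θ/2) = 8.631460/sin(57.2728°) = 10.260222
C = V + |VC|·bis = (22.1897,21.5033)
T_A = V + ((C−V)·d_A)·d_A = V + 5.5471·d_A = (26.6866,14.1358)
T_B = V + ((C−V)·d_B)·d_B = V + 5.5471·d_B = (17.3561,14.3522)
sweep = 180° − θ = 65.4543°

center=(22.1897,21.5033) T_A=(26.6866,14.1358) T_B=(17.3561,14.3522) sweep=65.4543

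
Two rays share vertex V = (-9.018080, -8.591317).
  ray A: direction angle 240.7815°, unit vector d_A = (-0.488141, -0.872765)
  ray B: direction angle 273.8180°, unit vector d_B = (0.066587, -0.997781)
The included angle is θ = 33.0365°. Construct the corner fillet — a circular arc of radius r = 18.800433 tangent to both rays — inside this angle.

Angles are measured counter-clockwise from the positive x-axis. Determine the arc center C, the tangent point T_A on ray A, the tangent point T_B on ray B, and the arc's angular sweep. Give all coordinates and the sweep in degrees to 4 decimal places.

bisector direction at 257.2998° = (-0.219850,-0.975534)
center distance |VC| = r/sin(θ/2) = 18.800433/sin(16.5182°) = 66.124030
C = V + |VC|·bis = (-23.5555,-73.0975)
T_A = V + ((C−V)·d_A)·d_A = V + 63.3950·d_A = (-39.9638,-63.9203)
T_B = V + ((C−V)·d_B)·d_B = V + 63.3950·d_B = (-4.7968,-71.8457)
sweep = 180° − θ = 146.9635°

center=(-23.5555,-73.0975) T_A=(-39.9638,-63.9203) T_B=(-4.7968,-71.8457) sweep=146.9635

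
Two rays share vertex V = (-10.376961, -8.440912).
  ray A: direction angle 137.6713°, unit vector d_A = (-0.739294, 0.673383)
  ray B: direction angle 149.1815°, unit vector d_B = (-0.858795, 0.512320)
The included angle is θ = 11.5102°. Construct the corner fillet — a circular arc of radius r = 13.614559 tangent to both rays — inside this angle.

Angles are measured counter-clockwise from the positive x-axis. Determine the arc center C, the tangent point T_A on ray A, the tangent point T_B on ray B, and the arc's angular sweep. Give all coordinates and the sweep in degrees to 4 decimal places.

center=(-119.4128,72.4583) T_A=(-110.2450,82.5235) T_B=(-126.3878,60.7662) sweep=168.4898

bisector direction at 143.4264° = (-0.803092,0.595855)
center distance |VC| = r/sin(θ/2) = 13.614559/sin(5.7551°) = 135.770016
C = V + |VC|·bis = (-119.4128,72.4583)
T_A = V + ((C−V)·d_A)·d_A = V + 135.0857·d_A = (-110.2450,82.5235)
T_B = V + ((C−V)·d_B)·d_B = V + 135.0857·d_B = (-126.3878,60.7662)
sweep = 180° − θ = 168.4898°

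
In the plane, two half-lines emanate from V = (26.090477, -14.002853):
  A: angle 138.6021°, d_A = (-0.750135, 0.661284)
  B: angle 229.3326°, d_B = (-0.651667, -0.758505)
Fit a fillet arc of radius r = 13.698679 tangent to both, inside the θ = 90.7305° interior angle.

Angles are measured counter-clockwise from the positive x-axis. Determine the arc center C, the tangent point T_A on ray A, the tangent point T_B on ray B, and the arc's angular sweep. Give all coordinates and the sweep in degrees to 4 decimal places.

center=(6.8861,-15.3348) T_A=(15.9448,-5.0589) T_B=(17.2766,-24.2617) sweep=89.2695

bisector direction at 183.9674° = (-0.997604,-0.069188)
center distance |VC| = r/sin(θ/2) = 13.698679/sin(45.3653°) = 19.250531
C = V + |VC|·bis = (6.8861,-15.3348)
T_A = V + ((C−V)·d_A)·d_A = V + 13.5251·d_A = (15.9448,-5.0589)
T_B = V + ((C−V)·d_B)·d_B = V + 13.5251·d_B = (17.2766,-24.2617)
sweep = 180° − θ = 89.2695°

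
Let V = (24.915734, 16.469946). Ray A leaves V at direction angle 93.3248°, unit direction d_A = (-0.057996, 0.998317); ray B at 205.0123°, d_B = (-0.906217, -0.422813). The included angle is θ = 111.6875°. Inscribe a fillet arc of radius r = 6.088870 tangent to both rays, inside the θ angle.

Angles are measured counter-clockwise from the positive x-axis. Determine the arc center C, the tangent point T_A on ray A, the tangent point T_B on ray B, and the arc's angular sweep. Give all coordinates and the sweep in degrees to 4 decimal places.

bisector direction at 149.1686° = (-0.858679,0.512514)
center distance |VC| = r/sin(θ/2) = 6.088870/sin(55.8438°) = 7.358066
C = V + |VC|·bis = (18.5975,20.2411)
T_A = V + ((C−V)·d_A)·d_A = V + 4.1312·d_A = (24.6761,20.5942)
T_B = V + ((C−V)·d_B)·d_B = V + 4.1312·d_B = (21.1720,14.7232)
sweep = 180° − θ = 68.3125°

center=(18.5975,20.2411) T_A=(24.6761,20.5942) T_B=(21.1720,14.7232) sweep=68.3125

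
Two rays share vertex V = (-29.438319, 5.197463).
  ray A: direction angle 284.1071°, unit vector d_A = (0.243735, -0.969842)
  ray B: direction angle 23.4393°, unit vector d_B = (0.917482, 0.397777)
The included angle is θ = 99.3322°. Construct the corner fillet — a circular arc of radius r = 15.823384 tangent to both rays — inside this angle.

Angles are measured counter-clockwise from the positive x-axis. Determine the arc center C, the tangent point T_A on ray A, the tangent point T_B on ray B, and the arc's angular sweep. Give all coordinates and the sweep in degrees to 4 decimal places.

center=(-10.8175,-3.9759) T_A=(-26.1637,-7.8327) T_B=(-17.1117,10.5417) sweep=80.6678

bisector direction at 333.7732° = (0.897052,-0.441925)
center distance |VC| = r/sin(θ/2) = 15.823384/sin(49.6661°) = 20.757818
C = V + |VC|·bis = (-10.8175,-3.9759)
T_A = V + ((C−V)·d_A)·d_A = V + 13.4353·d_A = (-26.1637,-7.8327)
T_B = V + ((C−V)·d_B)·d_B = V + 13.4353·d_B = (-17.1117,10.5417)
sweep = 180° − θ = 80.6678°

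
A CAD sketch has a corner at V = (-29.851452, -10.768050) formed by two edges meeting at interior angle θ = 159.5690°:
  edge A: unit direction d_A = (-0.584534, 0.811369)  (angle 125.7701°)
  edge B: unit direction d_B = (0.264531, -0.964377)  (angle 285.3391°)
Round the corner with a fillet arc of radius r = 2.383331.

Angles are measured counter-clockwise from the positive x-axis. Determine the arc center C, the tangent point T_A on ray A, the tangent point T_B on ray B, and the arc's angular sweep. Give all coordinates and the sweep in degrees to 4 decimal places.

center=(-32.0363,-11.8127) T_A=(-30.1025,-10.4196) T_B=(-29.7378,-11.1822) sweep=20.4310

bisector direction at 205.5546° = (-0.902175,-0.431371)
center distance |VC| = r/sin(θ/2) = 2.383331/sin(79.7845°) = 2.421721
C = V + |VC|·bis = (-32.0363,-11.8127)
T_A = V + ((C−V)·d_A)·d_A = V + 0.4295·d_A = (-30.1025,-10.4196)
T_B = V + ((C−V)·d_B)·d_B = V + 0.4295·d_B = (-29.7378,-11.1822)
sweep = 180° − θ = 20.4310°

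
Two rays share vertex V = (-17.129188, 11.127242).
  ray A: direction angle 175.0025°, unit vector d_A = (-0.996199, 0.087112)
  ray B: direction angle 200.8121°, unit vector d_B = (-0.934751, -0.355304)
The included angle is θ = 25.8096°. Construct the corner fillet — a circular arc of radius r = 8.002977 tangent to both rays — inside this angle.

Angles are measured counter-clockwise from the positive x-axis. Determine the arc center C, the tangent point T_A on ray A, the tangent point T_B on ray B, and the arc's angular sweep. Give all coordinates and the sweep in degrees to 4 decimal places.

center=(-52.6229,6.1975) T_A=(-51.9258,14.1700) T_B=(-49.7795,-1.2833) sweep=154.1904

bisector direction at 187.9073° = (-0.990492,-0.137571)
center distance |VC| = r/sin(θ/2) = 8.002977/sin(12.9048°) = 35.834475
C = V + |VC|·bis = (-52.6229,6.1975)
T_A = V + ((C−V)·d_A)·d_A = V + 34.9294·d_A = (-51.9258,14.1700)
T_B = V + ((C−V)·d_B)·d_B = V + 34.9294·d_B = (-49.7795,-1.2833)
sweep = 180° − θ = 154.1904°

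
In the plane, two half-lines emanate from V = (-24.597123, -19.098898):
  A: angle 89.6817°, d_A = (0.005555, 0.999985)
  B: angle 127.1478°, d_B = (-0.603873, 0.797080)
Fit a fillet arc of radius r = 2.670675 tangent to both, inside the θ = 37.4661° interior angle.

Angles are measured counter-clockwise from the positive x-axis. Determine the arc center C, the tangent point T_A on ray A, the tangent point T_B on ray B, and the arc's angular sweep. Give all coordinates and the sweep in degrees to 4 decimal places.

bisector direction at 108.4147° = (-0.315893,0.948795)
center distance |VC| = r/sin(θ/2) = 2.670675/sin(18.7330°) = 8.315733
C = V + |VC|·bis = (-27.2240,-11.2090)
T_A = V + ((C−V)·d_A)·d_A = V + 7.8752·d_A = (-24.5534,-11.2238)
T_B = V + ((C−V)·d_B)·d_B = V + 7.8752·d_B = (-29.3527,-12.8217)
sweep = 180° − θ = 142.5339°

center=(-27.2240,-11.2090) T_A=(-24.5534,-11.2238) T_B=(-29.3527,-12.8217) sweep=142.5339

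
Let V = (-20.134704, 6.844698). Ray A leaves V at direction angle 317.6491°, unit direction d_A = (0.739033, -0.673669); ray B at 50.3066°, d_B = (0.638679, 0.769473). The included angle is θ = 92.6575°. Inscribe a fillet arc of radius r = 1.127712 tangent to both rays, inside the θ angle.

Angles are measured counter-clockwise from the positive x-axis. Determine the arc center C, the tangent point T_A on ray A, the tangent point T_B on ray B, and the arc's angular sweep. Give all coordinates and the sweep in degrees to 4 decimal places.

center=(-18.5794,6.9529) T_A=(-19.3391,6.1194) T_B=(-19.4471,7.6731) sweep=87.3425

bisector direction at 3.9778° = (0.997591,0.069371)
center distance |VC| = r/sin(θ/2) = 1.127712/sin(46.3287°) = 1.559091
C = V + |VC|·bis = (-18.5794,6.9529)
T_A = V + ((C−V)·d_A)·d_A = V + 1.0766·d_A = (-19.3391,6.1194)
T_B = V + ((C−V)·d_B)·d_B = V + 1.0766·d_B = (-19.4471,7.6731)
sweep = 180° − θ = 87.3425°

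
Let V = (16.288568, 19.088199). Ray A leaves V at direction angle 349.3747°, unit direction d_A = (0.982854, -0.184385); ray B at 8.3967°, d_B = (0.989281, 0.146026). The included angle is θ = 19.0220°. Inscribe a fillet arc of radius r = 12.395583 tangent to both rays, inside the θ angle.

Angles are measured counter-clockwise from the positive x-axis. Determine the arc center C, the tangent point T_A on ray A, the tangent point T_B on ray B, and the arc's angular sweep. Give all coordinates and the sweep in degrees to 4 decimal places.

bisector direction at 358.8857° = (0.999811,-0.019447)
center distance |VC| = r/sin(θ/2) = 12.395583/sin(9.5110°) = 75.017014
C = V + |VC|·bis = (91.2914,17.6293)
T_A = V + ((C−V)·d_A)·d_A = V + 73.9858·d_A = (89.0058,5.4463)
T_B = V + ((C−V)·d_B)·d_B = V + 73.9858·d_B = (89.4813,29.8921)
sweep = 180° − θ = 160.9780°

center=(91.2914,17.6293) T_A=(89.0058,5.4463) T_B=(89.4813,29.8921) sweep=160.9780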